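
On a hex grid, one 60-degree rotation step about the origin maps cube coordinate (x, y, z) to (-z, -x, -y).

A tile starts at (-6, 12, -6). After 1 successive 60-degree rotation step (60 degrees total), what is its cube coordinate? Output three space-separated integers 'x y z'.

Answer: 6 6 -12

Derivation:
Start: (-6, 12, -6)
Step 1: (-6, 12, -6) -> (-(-6), -(-6), -(12)) = (6, 6, -12)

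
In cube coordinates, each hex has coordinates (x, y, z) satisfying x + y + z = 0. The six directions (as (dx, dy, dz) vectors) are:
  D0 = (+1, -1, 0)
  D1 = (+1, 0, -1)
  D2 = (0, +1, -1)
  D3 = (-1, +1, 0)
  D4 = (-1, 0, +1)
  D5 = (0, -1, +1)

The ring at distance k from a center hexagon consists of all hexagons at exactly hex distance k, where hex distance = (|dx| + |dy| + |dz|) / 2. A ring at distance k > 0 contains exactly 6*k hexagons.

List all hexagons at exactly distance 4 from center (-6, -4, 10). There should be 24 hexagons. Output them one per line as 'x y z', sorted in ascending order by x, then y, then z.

Answer: -10 -4 14
-10 -3 13
-10 -2 12
-10 -1 11
-10 0 10
-9 -5 14
-9 0 9
-8 -6 14
-8 0 8
-7 -7 14
-7 0 7
-6 -8 14
-6 0 6
-5 -8 13
-5 -1 6
-4 -8 12
-4 -2 6
-3 -8 11
-3 -3 6
-2 -8 10
-2 -7 9
-2 -6 8
-2 -5 7
-2 -4 6

Derivation:
Walk ring at distance 4 from (-6, -4, 10):
Start at center + D4*4 = (-10, -4, 14)
  hex 0: (-10, -4, 14)
  hex 1: (-9, -5, 14)
  hex 2: (-8, -6, 14)
  hex 3: (-7, -7, 14)
  hex 4: (-6, -8, 14)
  hex 5: (-5, -8, 13)
  hex 6: (-4, -8, 12)
  hex 7: (-3, -8, 11)
  hex 8: (-2, -8, 10)
  hex 9: (-2, -7, 9)
  hex 10: (-2, -6, 8)
  hex 11: (-2, -5, 7)
  hex 12: (-2, -4, 6)
  hex 13: (-3, -3, 6)
  hex 14: (-4, -2, 6)
  hex 15: (-5, -1, 6)
  hex 16: (-6, 0, 6)
  hex 17: (-7, 0, 7)
  hex 18: (-8, 0, 8)
  hex 19: (-9, 0, 9)
  hex 20: (-10, 0, 10)
  hex 21: (-10, -1, 11)
  hex 22: (-10, -2, 12)
  hex 23: (-10, -3, 13)
Sorted: 24 hexes.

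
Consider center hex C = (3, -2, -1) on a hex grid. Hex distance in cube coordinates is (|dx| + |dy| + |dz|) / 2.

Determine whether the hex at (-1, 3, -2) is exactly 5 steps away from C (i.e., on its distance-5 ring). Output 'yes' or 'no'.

|px - cx| = |-1 - 3| = 4
|py - cy| = |3 - (-2)| = 5
|pz - cz| = |-2 - (-1)| = 1
distance = (4+5+1)/2 = 10/2 = 5
radius = 5; distance == radius -> yes

Answer: yes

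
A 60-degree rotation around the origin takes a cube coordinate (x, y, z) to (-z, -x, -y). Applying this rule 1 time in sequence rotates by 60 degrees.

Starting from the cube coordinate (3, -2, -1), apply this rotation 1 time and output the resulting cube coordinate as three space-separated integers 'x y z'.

Start: (3, -2, -1)
Step 1: (3, -2, -1) -> (-(-1), -(3), -(-2)) = (1, -3, 2)

Answer: 1 -3 2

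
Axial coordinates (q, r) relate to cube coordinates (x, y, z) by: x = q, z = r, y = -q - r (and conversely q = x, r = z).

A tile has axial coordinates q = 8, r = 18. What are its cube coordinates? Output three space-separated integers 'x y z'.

x = q = 8
z = r = 18
y = -x - z = -(8) - (18) = -26

Answer: 8 -26 18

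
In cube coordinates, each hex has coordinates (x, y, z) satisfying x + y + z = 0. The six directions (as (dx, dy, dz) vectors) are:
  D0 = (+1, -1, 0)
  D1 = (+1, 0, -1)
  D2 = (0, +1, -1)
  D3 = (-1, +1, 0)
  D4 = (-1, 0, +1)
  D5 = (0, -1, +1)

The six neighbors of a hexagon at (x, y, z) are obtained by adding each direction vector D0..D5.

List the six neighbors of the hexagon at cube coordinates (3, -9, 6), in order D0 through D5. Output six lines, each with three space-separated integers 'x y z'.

Answer: 4 -10 6
4 -9 5
3 -8 5
2 -8 6
2 -9 7
3 -10 7

Derivation:
Center: (3, -9, 6). Add each direction:
  D0: (3, -9, 6) + (1, -1, 0) = (4, -10, 6)
  D1: (3, -9, 6) + (1, 0, -1) = (4, -9, 5)
  D2: (3, -9, 6) + (0, 1, -1) = (3, -8, 5)
  D3: (3, -9, 6) + (-1, 1, 0) = (2, -8, 6)
  D4: (3, -9, 6) + (-1, 0, 1) = (2, -9, 7)
  D5: (3, -9, 6) + (0, -1, 1) = (3, -10, 7)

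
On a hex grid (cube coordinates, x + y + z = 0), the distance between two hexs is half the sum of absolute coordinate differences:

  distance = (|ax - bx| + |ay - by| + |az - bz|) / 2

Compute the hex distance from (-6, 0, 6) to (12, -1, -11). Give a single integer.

Answer: 18

Derivation:
|ax - bx| = |-6 - 12| = 18
|ay - by| = |0 - (-1)| = 1
|az - bz| = |6 - (-11)| = 17
distance = (18 + 1 + 17) / 2 = 36 / 2 = 18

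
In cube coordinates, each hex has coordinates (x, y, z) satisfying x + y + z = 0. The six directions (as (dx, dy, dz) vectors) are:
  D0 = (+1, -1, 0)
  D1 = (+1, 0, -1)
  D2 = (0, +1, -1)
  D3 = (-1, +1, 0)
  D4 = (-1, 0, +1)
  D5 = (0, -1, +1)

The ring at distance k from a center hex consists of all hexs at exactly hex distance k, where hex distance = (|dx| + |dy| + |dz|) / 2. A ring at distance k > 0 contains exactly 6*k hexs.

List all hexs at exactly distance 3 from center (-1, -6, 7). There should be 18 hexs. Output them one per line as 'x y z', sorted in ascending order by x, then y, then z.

Walk ring at distance 3 from (-1, -6, 7):
Start at center + D4*3 = (-4, -6, 10)
  hex 0: (-4, -6, 10)
  hex 1: (-3, -7, 10)
  hex 2: (-2, -8, 10)
  hex 3: (-1, -9, 10)
  hex 4: (0, -9, 9)
  hex 5: (1, -9, 8)
  hex 6: (2, -9, 7)
  hex 7: (2, -8, 6)
  hex 8: (2, -7, 5)
  hex 9: (2, -6, 4)
  hex 10: (1, -5, 4)
  hex 11: (0, -4, 4)
  hex 12: (-1, -3, 4)
  hex 13: (-2, -3, 5)
  hex 14: (-3, -3, 6)
  hex 15: (-4, -3, 7)
  hex 16: (-4, -4, 8)
  hex 17: (-4, -5, 9)
Sorted: 18 hexes.

Answer: -4 -6 10
-4 -5 9
-4 -4 8
-4 -3 7
-3 -7 10
-3 -3 6
-2 -8 10
-2 -3 5
-1 -9 10
-1 -3 4
0 -9 9
0 -4 4
1 -9 8
1 -5 4
2 -9 7
2 -8 6
2 -7 5
2 -6 4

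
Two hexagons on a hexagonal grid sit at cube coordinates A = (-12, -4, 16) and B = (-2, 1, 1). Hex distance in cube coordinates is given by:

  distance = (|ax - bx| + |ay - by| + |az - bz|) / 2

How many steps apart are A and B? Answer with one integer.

Answer: 15

Derivation:
|ax - bx| = |-12 - (-2)| = 10
|ay - by| = |-4 - 1| = 5
|az - bz| = |16 - 1| = 15
distance = (10 + 5 + 15) / 2 = 30 / 2 = 15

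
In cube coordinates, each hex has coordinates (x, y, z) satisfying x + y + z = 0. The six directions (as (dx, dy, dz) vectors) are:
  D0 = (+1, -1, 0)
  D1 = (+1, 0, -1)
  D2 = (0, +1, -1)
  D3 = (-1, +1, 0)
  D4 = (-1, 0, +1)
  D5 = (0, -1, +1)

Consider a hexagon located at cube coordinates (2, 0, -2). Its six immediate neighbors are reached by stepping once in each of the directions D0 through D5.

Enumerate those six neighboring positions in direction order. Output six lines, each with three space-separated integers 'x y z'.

Answer: 3 -1 -2
3 0 -3
2 1 -3
1 1 -2
1 0 -1
2 -1 -1

Derivation:
Center: (2, 0, -2). Add each direction:
  D0: (2, 0, -2) + (1, -1, 0) = (3, -1, -2)
  D1: (2, 0, -2) + (1, 0, -1) = (3, 0, -3)
  D2: (2, 0, -2) + (0, 1, -1) = (2, 1, -3)
  D3: (2, 0, -2) + (-1, 1, 0) = (1, 1, -2)
  D4: (2, 0, -2) + (-1, 0, 1) = (1, 0, -1)
  D5: (2, 0, -2) + (0, -1, 1) = (2, -1, -1)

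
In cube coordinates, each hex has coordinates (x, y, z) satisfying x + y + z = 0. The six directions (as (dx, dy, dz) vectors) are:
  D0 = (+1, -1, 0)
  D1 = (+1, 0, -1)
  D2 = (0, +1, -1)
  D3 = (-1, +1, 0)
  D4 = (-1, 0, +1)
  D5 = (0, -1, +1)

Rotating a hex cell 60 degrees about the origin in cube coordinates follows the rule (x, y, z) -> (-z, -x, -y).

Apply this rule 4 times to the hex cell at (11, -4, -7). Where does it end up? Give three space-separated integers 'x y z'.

Start: (11, -4, -7)
Step 1: (11, -4, -7) -> (-(-7), -(11), -(-4)) = (7, -11, 4)
Step 2: (7, -11, 4) -> (-(4), -(7), -(-11)) = (-4, -7, 11)
Step 3: (-4, -7, 11) -> (-(11), -(-4), -(-7)) = (-11, 4, 7)
Step 4: (-11, 4, 7) -> (-(7), -(-11), -(4)) = (-7, 11, -4)

Answer: -7 11 -4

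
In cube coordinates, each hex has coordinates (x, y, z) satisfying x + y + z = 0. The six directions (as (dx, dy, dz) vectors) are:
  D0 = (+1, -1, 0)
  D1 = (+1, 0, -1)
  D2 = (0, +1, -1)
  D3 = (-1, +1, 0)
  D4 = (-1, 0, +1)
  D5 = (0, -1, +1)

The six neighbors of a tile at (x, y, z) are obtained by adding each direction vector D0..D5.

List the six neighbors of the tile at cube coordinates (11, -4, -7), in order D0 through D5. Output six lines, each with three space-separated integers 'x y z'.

Answer: 12 -5 -7
12 -4 -8
11 -3 -8
10 -3 -7
10 -4 -6
11 -5 -6

Derivation:
Center: (11, -4, -7). Add each direction:
  D0: (11, -4, -7) + (1, -1, 0) = (12, -5, -7)
  D1: (11, -4, -7) + (1, 0, -1) = (12, -4, -8)
  D2: (11, -4, -7) + (0, 1, -1) = (11, -3, -8)
  D3: (11, -4, -7) + (-1, 1, 0) = (10, -3, -7)
  D4: (11, -4, -7) + (-1, 0, 1) = (10, -4, -6)
  D5: (11, -4, -7) + (0, -1, 1) = (11, -5, -6)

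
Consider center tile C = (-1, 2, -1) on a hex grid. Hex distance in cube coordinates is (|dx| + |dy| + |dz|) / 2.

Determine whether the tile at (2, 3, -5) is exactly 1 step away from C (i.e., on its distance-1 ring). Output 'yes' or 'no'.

|px - cx| = |2 - (-1)| = 3
|py - cy| = |3 - 2| = 1
|pz - cz| = |-5 - (-1)| = 4
distance = (3+1+4)/2 = 8/2 = 4
radius = 1; distance != radius -> no

Answer: no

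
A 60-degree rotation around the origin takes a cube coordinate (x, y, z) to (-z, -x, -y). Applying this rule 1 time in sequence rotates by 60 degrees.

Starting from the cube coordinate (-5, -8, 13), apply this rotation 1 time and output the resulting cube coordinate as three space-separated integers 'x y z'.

Start: (-5, -8, 13)
Step 1: (-5, -8, 13) -> (-(13), -(-5), -(-8)) = (-13, 5, 8)

Answer: -13 5 8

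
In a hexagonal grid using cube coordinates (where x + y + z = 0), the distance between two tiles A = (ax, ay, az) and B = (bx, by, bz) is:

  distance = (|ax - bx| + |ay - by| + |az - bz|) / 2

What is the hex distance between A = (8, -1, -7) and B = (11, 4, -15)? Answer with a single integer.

Answer: 8

Derivation:
|ax - bx| = |8 - 11| = 3
|ay - by| = |-1 - 4| = 5
|az - bz| = |-7 - (-15)| = 8
distance = (3 + 5 + 8) / 2 = 16 / 2 = 8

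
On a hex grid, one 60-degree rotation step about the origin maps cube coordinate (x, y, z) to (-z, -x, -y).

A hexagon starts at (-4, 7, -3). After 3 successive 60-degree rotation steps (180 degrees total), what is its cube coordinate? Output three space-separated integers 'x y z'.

Start: (-4, 7, -3)
Step 1: (-4, 7, -3) -> (-(-3), -(-4), -(7)) = (3, 4, -7)
Step 2: (3, 4, -7) -> (-(-7), -(3), -(4)) = (7, -3, -4)
Step 3: (7, -3, -4) -> (-(-4), -(7), -(-3)) = (4, -7, 3)

Answer: 4 -7 3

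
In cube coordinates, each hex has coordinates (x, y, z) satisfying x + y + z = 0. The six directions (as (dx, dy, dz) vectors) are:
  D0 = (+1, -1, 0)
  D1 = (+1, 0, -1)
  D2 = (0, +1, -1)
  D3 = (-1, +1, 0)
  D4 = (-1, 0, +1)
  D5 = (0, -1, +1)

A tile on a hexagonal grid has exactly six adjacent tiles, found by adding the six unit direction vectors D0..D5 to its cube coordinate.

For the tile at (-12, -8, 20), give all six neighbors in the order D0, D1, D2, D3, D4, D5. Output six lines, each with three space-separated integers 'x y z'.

Center: (-12, -8, 20). Add each direction:
  D0: (-12, -8, 20) + (1, -1, 0) = (-11, -9, 20)
  D1: (-12, -8, 20) + (1, 0, -1) = (-11, -8, 19)
  D2: (-12, -8, 20) + (0, 1, -1) = (-12, -7, 19)
  D3: (-12, -8, 20) + (-1, 1, 0) = (-13, -7, 20)
  D4: (-12, -8, 20) + (-1, 0, 1) = (-13, -8, 21)
  D5: (-12, -8, 20) + (0, -1, 1) = (-12, -9, 21)

Answer: -11 -9 20
-11 -8 19
-12 -7 19
-13 -7 20
-13 -8 21
-12 -9 21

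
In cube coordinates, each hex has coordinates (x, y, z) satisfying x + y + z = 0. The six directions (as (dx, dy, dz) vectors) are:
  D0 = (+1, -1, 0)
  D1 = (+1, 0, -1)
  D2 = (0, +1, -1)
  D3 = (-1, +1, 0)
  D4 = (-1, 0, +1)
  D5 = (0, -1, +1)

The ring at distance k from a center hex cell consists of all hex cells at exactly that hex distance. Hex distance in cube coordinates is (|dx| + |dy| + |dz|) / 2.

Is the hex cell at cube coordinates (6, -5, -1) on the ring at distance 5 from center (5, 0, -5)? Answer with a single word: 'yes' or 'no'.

|px - cx| = |6 - 5| = 1
|py - cy| = |-5 - 0| = 5
|pz - cz| = |-1 - (-5)| = 4
distance = (1+5+4)/2 = 10/2 = 5
radius = 5; distance == radius -> yes

Answer: yes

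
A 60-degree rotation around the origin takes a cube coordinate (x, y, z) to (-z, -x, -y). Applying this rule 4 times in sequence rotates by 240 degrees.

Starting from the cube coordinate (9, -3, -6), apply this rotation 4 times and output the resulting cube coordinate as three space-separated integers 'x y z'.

Start: (9, -3, -6)
Step 1: (9, -3, -6) -> (-(-6), -(9), -(-3)) = (6, -9, 3)
Step 2: (6, -9, 3) -> (-(3), -(6), -(-9)) = (-3, -6, 9)
Step 3: (-3, -6, 9) -> (-(9), -(-3), -(-6)) = (-9, 3, 6)
Step 4: (-9, 3, 6) -> (-(6), -(-9), -(3)) = (-6, 9, -3)

Answer: -6 9 -3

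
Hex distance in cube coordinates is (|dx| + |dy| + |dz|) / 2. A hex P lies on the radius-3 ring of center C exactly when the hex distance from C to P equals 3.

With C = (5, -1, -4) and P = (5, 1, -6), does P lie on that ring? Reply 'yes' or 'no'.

|px - cx| = |5 - 5| = 0
|py - cy| = |1 - (-1)| = 2
|pz - cz| = |-6 - (-4)| = 2
distance = (0+2+2)/2 = 4/2 = 2
radius = 3; distance != radius -> no

Answer: no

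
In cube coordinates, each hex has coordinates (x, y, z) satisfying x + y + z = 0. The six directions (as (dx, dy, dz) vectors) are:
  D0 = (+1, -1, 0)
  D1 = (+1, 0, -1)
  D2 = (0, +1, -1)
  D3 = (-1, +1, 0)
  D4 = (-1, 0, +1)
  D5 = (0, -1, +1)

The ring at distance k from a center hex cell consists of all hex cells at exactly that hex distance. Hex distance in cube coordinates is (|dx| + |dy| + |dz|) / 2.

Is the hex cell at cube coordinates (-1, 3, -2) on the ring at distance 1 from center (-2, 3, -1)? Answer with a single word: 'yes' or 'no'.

|px - cx| = |-1 - (-2)| = 1
|py - cy| = |3 - 3| = 0
|pz - cz| = |-2 - (-1)| = 1
distance = (1+0+1)/2 = 2/2 = 1
radius = 1; distance == radius -> yes

Answer: yes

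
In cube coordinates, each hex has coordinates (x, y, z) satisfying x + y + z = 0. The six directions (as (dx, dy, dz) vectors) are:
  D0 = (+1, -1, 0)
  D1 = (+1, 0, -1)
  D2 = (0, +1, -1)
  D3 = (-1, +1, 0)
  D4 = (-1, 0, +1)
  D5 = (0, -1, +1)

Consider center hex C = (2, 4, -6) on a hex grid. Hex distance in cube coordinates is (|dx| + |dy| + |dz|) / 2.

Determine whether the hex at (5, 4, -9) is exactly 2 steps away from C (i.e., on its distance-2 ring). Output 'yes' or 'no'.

|px - cx| = |5 - 2| = 3
|py - cy| = |4 - 4| = 0
|pz - cz| = |-9 - (-6)| = 3
distance = (3+0+3)/2 = 6/2 = 3
radius = 2; distance != radius -> no

Answer: no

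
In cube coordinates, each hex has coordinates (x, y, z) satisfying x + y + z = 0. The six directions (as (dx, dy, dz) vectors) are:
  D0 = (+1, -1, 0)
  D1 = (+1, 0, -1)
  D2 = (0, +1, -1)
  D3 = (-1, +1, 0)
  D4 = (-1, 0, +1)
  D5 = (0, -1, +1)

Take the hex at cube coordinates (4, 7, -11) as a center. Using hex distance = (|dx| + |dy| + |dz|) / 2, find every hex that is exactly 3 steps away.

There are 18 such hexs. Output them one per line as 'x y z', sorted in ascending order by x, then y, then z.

Walk ring at distance 3 from (4, 7, -11):
Start at center + D4*3 = (1, 7, -8)
  hex 0: (1, 7, -8)
  hex 1: (2, 6, -8)
  hex 2: (3, 5, -8)
  hex 3: (4, 4, -8)
  hex 4: (5, 4, -9)
  hex 5: (6, 4, -10)
  hex 6: (7, 4, -11)
  hex 7: (7, 5, -12)
  hex 8: (7, 6, -13)
  hex 9: (7, 7, -14)
  hex 10: (6, 8, -14)
  hex 11: (5, 9, -14)
  hex 12: (4, 10, -14)
  hex 13: (3, 10, -13)
  hex 14: (2, 10, -12)
  hex 15: (1, 10, -11)
  hex 16: (1, 9, -10)
  hex 17: (1, 8, -9)
Sorted: 18 hexes.

Answer: 1 7 -8
1 8 -9
1 9 -10
1 10 -11
2 6 -8
2 10 -12
3 5 -8
3 10 -13
4 4 -8
4 10 -14
5 4 -9
5 9 -14
6 4 -10
6 8 -14
7 4 -11
7 5 -12
7 6 -13
7 7 -14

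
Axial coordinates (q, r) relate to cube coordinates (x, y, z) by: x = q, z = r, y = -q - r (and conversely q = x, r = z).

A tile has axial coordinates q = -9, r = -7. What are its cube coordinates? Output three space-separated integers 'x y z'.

x = q = -9
z = r = -7
y = -x - z = -(-9) - (-7) = 16

Answer: -9 16 -7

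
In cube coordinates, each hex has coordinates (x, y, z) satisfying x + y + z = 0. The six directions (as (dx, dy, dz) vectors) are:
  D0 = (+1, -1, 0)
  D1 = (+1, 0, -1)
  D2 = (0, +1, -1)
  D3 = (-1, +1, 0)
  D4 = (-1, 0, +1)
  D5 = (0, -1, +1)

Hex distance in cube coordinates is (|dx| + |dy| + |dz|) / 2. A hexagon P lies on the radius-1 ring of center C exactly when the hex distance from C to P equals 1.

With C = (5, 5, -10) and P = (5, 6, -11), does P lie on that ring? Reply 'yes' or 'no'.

|px - cx| = |5 - 5| = 0
|py - cy| = |6 - 5| = 1
|pz - cz| = |-11 - (-10)| = 1
distance = (0+1+1)/2 = 2/2 = 1
radius = 1; distance == radius -> yes

Answer: yes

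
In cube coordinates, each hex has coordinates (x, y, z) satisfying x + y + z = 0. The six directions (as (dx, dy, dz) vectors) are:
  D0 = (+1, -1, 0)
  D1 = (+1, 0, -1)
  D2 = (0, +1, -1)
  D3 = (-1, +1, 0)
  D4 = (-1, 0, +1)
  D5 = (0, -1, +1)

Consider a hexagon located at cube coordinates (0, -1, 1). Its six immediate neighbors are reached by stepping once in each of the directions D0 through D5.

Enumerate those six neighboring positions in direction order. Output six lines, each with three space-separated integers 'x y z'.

Center: (0, -1, 1). Add each direction:
  D0: (0, -1, 1) + (1, -1, 0) = (1, -2, 1)
  D1: (0, -1, 1) + (1, 0, -1) = (1, -1, 0)
  D2: (0, -1, 1) + (0, 1, -1) = (0, 0, 0)
  D3: (0, -1, 1) + (-1, 1, 0) = (-1, 0, 1)
  D4: (0, -1, 1) + (-1, 0, 1) = (-1, -1, 2)
  D5: (0, -1, 1) + (0, -1, 1) = (0, -2, 2)

Answer: 1 -2 1
1 -1 0
0 0 0
-1 0 1
-1 -1 2
0 -2 2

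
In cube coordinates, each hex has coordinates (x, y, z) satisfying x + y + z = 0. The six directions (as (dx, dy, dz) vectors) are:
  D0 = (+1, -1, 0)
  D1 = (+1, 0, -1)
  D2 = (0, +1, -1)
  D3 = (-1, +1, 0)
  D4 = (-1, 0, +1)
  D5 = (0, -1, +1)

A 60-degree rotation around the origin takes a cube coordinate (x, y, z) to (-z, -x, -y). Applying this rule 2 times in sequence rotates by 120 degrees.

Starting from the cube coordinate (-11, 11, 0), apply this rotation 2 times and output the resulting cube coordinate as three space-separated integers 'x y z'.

Start: (-11, 11, 0)
Step 1: (-11, 11, 0) -> (-(0), -(-11), -(11)) = (0, 11, -11)
Step 2: (0, 11, -11) -> (-(-11), -(0), -(11)) = (11, 0, -11)

Answer: 11 0 -11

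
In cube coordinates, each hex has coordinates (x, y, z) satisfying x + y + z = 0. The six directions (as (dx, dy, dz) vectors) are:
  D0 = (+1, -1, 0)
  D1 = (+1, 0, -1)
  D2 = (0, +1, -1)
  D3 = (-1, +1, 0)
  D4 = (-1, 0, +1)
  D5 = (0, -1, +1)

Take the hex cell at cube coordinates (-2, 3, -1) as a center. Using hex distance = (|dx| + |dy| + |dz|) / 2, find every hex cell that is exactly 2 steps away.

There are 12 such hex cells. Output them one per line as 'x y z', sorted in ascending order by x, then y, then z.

Answer: -4 3 1
-4 4 0
-4 5 -1
-3 2 1
-3 5 -2
-2 1 1
-2 5 -3
-1 1 0
-1 4 -3
0 1 -1
0 2 -2
0 3 -3

Derivation:
Walk ring at distance 2 from (-2, 3, -1):
Start at center + D4*2 = (-4, 3, 1)
  hex 0: (-4, 3, 1)
  hex 1: (-3, 2, 1)
  hex 2: (-2, 1, 1)
  hex 3: (-1, 1, 0)
  hex 4: (0, 1, -1)
  hex 5: (0, 2, -2)
  hex 6: (0, 3, -3)
  hex 7: (-1, 4, -3)
  hex 8: (-2, 5, -3)
  hex 9: (-3, 5, -2)
  hex 10: (-4, 5, -1)
  hex 11: (-4, 4, 0)
Sorted: 12 hexes.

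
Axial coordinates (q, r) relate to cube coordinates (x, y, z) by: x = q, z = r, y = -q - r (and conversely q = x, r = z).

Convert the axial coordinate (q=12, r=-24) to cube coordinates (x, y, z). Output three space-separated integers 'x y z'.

Answer: 12 12 -24

Derivation:
x = q = 12
z = r = -24
y = -x - z = -(12) - (-24) = 12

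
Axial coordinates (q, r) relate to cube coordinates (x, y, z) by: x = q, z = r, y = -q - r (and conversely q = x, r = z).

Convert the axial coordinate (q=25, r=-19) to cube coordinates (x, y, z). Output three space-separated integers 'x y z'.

x = q = 25
z = r = -19
y = -x - z = -(25) - (-19) = -6

Answer: 25 -6 -19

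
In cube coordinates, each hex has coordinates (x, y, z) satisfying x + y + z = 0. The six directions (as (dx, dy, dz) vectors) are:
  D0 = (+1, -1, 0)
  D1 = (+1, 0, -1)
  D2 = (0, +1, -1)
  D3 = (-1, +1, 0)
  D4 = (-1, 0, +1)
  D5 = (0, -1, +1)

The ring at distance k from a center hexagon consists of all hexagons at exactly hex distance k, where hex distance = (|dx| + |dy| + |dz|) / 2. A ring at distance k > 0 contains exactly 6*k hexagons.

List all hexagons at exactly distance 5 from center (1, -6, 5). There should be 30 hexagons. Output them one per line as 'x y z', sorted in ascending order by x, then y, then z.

Walk ring at distance 5 from (1, -6, 5):
Start at center + D4*5 = (-4, -6, 10)
  hex 0: (-4, -6, 10)
  hex 1: (-3, -7, 10)
  hex 2: (-2, -8, 10)
  hex 3: (-1, -9, 10)
  hex 4: (0, -10, 10)
  hex 5: (1, -11, 10)
  hex 6: (2, -11, 9)
  hex 7: (3, -11, 8)
  hex 8: (4, -11, 7)
  hex 9: (5, -11, 6)
  hex 10: (6, -11, 5)
  hex 11: (6, -10, 4)
  hex 12: (6, -9, 3)
  hex 13: (6, -8, 2)
  hex 14: (6, -7, 1)
  hex 15: (6, -6, 0)
  hex 16: (5, -5, 0)
  hex 17: (4, -4, 0)
  hex 18: (3, -3, 0)
  hex 19: (2, -2, 0)
  hex 20: (1, -1, 0)
  hex 21: (0, -1, 1)
  hex 22: (-1, -1, 2)
  hex 23: (-2, -1, 3)
  hex 24: (-3, -1, 4)
  hex 25: (-4, -1, 5)
  hex 26: (-4, -2, 6)
  hex 27: (-4, -3, 7)
  hex 28: (-4, -4, 8)
  hex 29: (-4, -5, 9)
Sorted: 30 hexes.

Answer: -4 -6 10
-4 -5 9
-4 -4 8
-4 -3 7
-4 -2 6
-4 -1 5
-3 -7 10
-3 -1 4
-2 -8 10
-2 -1 3
-1 -9 10
-1 -1 2
0 -10 10
0 -1 1
1 -11 10
1 -1 0
2 -11 9
2 -2 0
3 -11 8
3 -3 0
4 -11 7
4 -4 0
5 -11 6
5 -5 0
6 -11 5
6 -10 4
6 -9 3
6 -8 2
6 -7 1
6 -6 0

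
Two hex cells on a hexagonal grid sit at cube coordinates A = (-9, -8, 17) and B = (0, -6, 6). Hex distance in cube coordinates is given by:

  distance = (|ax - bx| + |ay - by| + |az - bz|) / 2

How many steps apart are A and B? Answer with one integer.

Answer: 11

Derivation:
|ax - bx| = |-9 - 0| = 9
|ay - by| = |-8 - (-6)| = 2
|az - bz| = |17 - 6| = 11
distance = (9 + 2 + 11) / 2 = 22 / 2 = 11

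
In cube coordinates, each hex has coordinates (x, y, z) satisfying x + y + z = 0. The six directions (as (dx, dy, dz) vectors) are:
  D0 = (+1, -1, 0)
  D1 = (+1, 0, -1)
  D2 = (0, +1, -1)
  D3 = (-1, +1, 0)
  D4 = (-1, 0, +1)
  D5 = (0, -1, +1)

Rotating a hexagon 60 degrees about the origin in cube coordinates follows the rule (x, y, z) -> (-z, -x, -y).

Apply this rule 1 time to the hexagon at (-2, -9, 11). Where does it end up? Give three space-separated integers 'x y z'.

Start: (-2, -9, 11)
Step 1: (-2, -9, 11) -> (-(11), -(-2), -(-9)) = (-11, 2, 9)

Answer: -11 2 9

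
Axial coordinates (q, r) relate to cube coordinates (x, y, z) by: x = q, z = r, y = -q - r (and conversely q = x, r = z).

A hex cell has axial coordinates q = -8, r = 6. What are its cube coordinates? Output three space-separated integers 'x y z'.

x = q = -8
z = r = 6
y = -x - z = -(-8) - (6) = 2

Answer: -8 2 6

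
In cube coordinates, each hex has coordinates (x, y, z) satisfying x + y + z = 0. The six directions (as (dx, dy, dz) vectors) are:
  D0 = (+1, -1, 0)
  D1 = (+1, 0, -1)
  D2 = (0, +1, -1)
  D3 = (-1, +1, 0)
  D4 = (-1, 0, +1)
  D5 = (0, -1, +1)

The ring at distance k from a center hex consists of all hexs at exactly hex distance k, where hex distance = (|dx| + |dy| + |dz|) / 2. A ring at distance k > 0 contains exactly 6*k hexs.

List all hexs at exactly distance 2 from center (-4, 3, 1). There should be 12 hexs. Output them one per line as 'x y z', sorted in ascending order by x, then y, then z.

Walk ring at distance 2 from (-4, 3, 1):
Start at center + D4*2 = (-6, 3, 3)
  hex 0: (-6, 3, 3)
  hex 1: (-5, 2, 3)
  hex 2: (-4, 1, 3)
  hex 3: (-3, 1, 2)
  hex 4: (-2, 1, 1)
  hex 5: (-2, 2, 0)
  hex 6: (-2, 3, -1)
  hex 7: (-3, 4, -1)
  hex 8: (-4, 5, -1)
  hex 9: (-5, 5, 0)
  hex 10: (-6, 5, 1)
  hex 11: (-6, 4, 2)
Sorted: 12 hexes.

Answer: -6 3 3
-6 4 2
-6 5 1
-5 2 3
-5 5 0
-4 1 3
-4 5 -1
-3 1 2
-3 4 -1
-2 1 1
-2 2 0
-2 3 -1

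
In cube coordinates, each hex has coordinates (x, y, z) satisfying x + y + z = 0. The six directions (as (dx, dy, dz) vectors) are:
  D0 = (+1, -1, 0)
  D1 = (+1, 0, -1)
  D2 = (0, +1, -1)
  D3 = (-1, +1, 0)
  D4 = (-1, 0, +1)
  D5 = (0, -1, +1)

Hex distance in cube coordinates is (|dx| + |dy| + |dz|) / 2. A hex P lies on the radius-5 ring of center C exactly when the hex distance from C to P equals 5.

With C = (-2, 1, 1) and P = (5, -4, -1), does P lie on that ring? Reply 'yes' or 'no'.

|px - cx| = |5 - (-2)| = 7
|py - cy| = |-4 - 1| = 5
|pz - cz| = |-1 - 1| = 2
distance = (7+5+2)/2 = 14/2 = 7
radius = 5; distance != radius -> no

Answer: no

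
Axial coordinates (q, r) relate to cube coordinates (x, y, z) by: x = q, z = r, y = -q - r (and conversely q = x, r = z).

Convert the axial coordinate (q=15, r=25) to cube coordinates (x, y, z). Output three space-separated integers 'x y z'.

Answer: 15 -40 25

Derivation:
x = q = 15
z = r = 25
y = -x - z = -(15) - (25) = -40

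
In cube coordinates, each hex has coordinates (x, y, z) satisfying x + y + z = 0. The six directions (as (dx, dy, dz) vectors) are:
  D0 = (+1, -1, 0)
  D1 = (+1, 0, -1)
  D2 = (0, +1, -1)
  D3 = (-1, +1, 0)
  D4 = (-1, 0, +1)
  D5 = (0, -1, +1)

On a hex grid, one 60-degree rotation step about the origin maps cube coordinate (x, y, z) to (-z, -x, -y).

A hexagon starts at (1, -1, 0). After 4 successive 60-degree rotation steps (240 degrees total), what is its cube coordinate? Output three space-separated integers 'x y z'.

Start: (1, -1, 0)
Step 1: (1, -1, 0) -> (-(0), -(1), -(-1)) = (0, -1, 1)
Step 2: (0, -1, 1) -> (-(1), -(0), -(-1)) = (-1, 0, 1)
Step 3: (-1, 0, 1) -> (-(1), -(-1), -(0)) = (-1, 1, 0)
Step 4: (-1, 1, 0) -> (-(0), -(-1), -(1)) = (0, 1, -1)

Answer: 0 1 -1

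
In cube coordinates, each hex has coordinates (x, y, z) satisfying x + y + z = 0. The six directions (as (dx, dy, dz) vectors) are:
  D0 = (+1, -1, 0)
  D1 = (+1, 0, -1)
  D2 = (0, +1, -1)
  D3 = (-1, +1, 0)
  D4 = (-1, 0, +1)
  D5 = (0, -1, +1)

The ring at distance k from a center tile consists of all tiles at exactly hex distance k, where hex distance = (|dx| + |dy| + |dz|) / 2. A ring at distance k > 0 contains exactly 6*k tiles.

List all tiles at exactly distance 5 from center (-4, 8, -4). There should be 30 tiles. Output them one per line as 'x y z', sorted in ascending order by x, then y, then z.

Answer: -9 8 1
-9 9 0
-9 10 -1
-9 11 -2
-9 12 -3
-9 13 -4
-8 7 1
-8 13 -5
-7 6 1
-7 13 -6
-6 5 1
-6 13 -7
-5 4 1
-5 13 -8
-4 3 1
-4 13 -9
-3 3 0
-3 12 -9
-2 3 -1
-2 11 -9
-1 3 -2
-1 10 -9
0 3 -3
0 9 -9
1 3 -4
1 4 -5
1 5 -6
1 6 -7
1 7 -8
1 8 -9

Derivation:
Walk ring at distance 5 from (-4, 8, -4):
Start at center + D4*5 = (-9, 8, 1)
  hex 0: (-9, 8, 1)
  hex 1: (-8, 7, 1)
  hex 2: (-7, 6, 1)
  hex 3: (-6, 5, 1)
  hex 4: (-5, 4, 1)
  hex 5: (-4, 3, 1)
  hex 6: (-3, 3, 0)
  hex 7: (-2, 3, -1)
  hex 8: (-1, 3, -2)
  hex 9: (0, 3, -3)
  hex 10: (1, 3, -4)
  hex 11: (1, 4, -5)
  hex 12: (1, 5, -6)
  hex 13: (1, 6, -7)
  hex 14: (1, 7, -8)
  hex 15: (1, 8, -9)
  hex 16: (0, 9, -9)
  hex 17: (-1, 10, -9)
  hex 18: (-2, 11, -9)
  hex 19: (-3, 12, -9)
  hex 20: (-4, 13, -9)
  hex 21: (-5, 13, -8)
  hex 22: (-6, 13, -7)
  hex 23: (-7, 13, -6)
  hex 24: (-8, 13, -5)
  hex 25: (-9, 13, -4)
  hex 26: (-9, 12, -3)
  hex 27: (-9, 11, -2)
  hex 28: (-9, 10, -1)
  hex 29: (-9, 9, 0)
Sorted: 30 hexes.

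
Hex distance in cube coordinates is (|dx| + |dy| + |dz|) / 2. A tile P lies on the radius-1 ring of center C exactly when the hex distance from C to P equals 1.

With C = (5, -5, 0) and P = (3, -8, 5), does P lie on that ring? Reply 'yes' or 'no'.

Answer: no

Derivation:
|px - cx| = |3 - 5| = 2
|py - cy| = |-8 - (-5)| = 3
|pz - cz| = |5 - 0| = 5
distance = (2+3+5)/2 = 10/2 = 5
radius = 1; distance != radius -> no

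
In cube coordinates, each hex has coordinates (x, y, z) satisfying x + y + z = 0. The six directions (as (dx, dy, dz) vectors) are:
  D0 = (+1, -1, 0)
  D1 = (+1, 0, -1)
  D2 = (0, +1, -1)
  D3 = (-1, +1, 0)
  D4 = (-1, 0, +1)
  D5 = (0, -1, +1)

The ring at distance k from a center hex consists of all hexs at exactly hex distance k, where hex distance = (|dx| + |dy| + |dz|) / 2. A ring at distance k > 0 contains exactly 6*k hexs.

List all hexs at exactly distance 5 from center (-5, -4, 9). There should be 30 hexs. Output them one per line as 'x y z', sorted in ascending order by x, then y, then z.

Answer: -10 -4 14
-10 -3 13
-10 -2 12
-10 -1 11
-10 0 10
-10 1 9
-9 -5 14
-9 1 8
-8 -6 14
-8 1 7
-7 -7 14
-7 1 6
-6 -8 14
-6 1 5
-5 -9 14
-5 1 4
-4 -9 13
-4 0 4
-3 -9 12
-3 -1 4
-2 -9 11
-2 -2 4
-1 -9 10
-1 -3 4
0 -9 9
0 -8 8
0 -7 7
0 -6 6
0 -5 5
0 -4 4

Derivation:
Walk ring at distance 5 from (-5, -4, 9):
Start at center + D4*5 = (-10, -4, 14)
  hex 0: (-10, -4, 14)
  hex 1: (-9, -5, 14)
  hex 2: (-8, -6, 14)
  hex 3: (-7, -7, 14)
  hex 4: (-6, -8, 14)
  hex 5: (-5, -9, 14)
  hex 6: (-4, -9, 13)
  hex 7: (-3, -9, 12)
  hex 8: (-2, -9, 11)
  hex 9: (-1, -9, 10)
  hex 10: (0, -9, 9)
  hex 11: (0, -8, 8)
  hex 12: (0, -7, 7)
  hex 13: (0, -6, 6)
  hex 14: (0, -5, 5)
  hex 15: (0, -4, 4)
  hex 16: (-1, -3, 4)
  hex 17: (-2, -2, 4)
  hex 18: (-3, -1, 4)
  hex 19: (-4, 0, 4)
  hex 20: (-5, 1, 4)
  hex 21: (-6, 1, 5)
  hex 22: (-7, 1, 6)
  hex 23: (-8, 1, 7)
  hex 24: (-9, 1, 8)
  hex 25: (-10, 1, 9)
  hex 26: (-10, 0, 10)
  hex 27: (-10, -1, 11)
  hex 28: (-10, -2, 12)
  hex 29: (-10, -3, 13)
Sorted: 30 hexes.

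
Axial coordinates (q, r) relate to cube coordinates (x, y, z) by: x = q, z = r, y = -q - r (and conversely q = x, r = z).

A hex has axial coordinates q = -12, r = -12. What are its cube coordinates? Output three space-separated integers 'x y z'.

Answer: -12 24 -12

Derivation:
x = q = -12
z = r = -12
y = -x - z = -(-12) - (-12) = 24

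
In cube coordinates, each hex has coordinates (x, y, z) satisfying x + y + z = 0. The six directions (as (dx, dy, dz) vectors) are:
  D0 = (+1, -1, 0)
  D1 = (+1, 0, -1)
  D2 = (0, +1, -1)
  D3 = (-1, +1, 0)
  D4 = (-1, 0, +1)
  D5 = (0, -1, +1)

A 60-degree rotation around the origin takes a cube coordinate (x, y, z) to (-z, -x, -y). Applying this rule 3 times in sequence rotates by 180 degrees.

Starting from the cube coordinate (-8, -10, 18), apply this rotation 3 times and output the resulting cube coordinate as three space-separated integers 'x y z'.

Answer: 8 10 -18

Derivation:
Start: (-8, -10, 18)
Step 1: (-8, -10, 18) -> (-(18), -(-8), -(-10)) = (-18, 8, 10)
Step 2: (-18, 8, 10) -> (-(10), -(-18), -(8)) = (-10, 18, -8)
Step 3: (-10, 18, -8) -> (-(-8), -(-10), -(18)) = (8, 10, -18)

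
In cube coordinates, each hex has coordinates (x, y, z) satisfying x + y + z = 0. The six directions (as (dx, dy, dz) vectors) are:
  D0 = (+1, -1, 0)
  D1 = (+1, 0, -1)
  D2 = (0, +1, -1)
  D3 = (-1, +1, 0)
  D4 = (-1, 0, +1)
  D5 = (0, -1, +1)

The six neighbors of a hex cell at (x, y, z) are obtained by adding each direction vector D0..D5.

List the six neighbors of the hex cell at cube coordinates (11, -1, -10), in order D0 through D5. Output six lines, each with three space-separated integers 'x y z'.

Center: (11, -1, -10). Add each direction:
  D0: (11, -1, -10) + (1, -1, 0) = (12, -2, -10)
  D1: (11, -1, -10) + (1, 0, -1) = (12, -1, -11)
  D2: (11, -1, -10) + (0, 1, -1) = (11, 0, -11)
  D3: (11, -1, -10) + (-1, 1, 0) = (10, 0, -10)
  D4: (11, -1, -10) + (-1, 0, 1) = (10, -1, -9)
  D5: (11, -1, -10) + (0, -1, 1) = (11, -2, -9)

Answer: 12 -2 -10
12 -1 -11
11 0 -11
10 0 -10
10 -1 -9
11 -2 -9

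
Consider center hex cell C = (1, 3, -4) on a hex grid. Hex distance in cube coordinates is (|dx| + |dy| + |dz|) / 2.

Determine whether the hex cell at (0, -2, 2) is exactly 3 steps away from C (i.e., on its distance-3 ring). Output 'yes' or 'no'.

|px - cx| = |0 - 1| = 1
|py - cy| = |-2 - 3| = 5
|pz - cz| = |2 - (-4)| = 6
distance = (1+5+6)/2 = 12/2 = 6
radius = 3; distance != radius -> no

Answer: no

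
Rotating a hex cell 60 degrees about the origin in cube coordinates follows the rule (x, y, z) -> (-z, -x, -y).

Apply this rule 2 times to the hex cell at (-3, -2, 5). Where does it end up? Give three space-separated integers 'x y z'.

Start: (-3, -2, 5)
Step 1: (-3, -2, 5) -> (-(5), -(-3), -(-2)) = (-5, 3, 2)
Step 2: (-5, 3, 2) -> (-(2), -(-5), -(3)) = (-2, 5, -3)

Answer: -2 5 -3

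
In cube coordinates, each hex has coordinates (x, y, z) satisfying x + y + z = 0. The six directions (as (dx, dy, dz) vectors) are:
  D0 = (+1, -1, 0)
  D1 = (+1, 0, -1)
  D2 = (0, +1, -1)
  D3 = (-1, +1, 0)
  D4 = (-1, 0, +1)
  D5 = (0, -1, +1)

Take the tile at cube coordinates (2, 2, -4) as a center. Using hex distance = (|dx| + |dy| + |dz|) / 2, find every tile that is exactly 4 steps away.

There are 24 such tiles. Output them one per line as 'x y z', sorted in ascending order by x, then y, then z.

Answer: -2 2 0
-2 3 -1
-2 4 -2
-2 5 -3
-2 6 -4
-1 1 0
-1 6 -5
0 0 0
0 6 -6
1 -1 0
1 6 -7
2 -2 0
2 6 -8
3 -2 -1
3 5 -8
4 -2 -2
4 4 -8
5 -2 -3
5 3 -8
6 -2 -4
6 -1 -5
6 0 -6
6 1 -7
6 2 -8

Derivation:
Walk ring at distance 4 from (2, 2, -4):
Start at center + D4*4 = (-2, 2, 0)
  hex 0: (-2, 2, 0)
  hex 1: (-1, 1, 0)
  hex 2: (0, 0, 0)
  hex 3: (1, -1, 0)
  hex 4: (2, -2, 0)
  hex 5: (3, -2, -1)
  hex 6: (4, -2, -2)
  hex 7: (5, -2, -3)
  hex 8: (6, -2, -4)
  hex 9: (6, -1, -5)
  hex 10: (6, 0, -6)
  hex 11: (6, 1, -7)
  hex 12: (6, 2, -8)
  hex 13: (5, 3, -8)
  hex 14: (4, 4, -8)
  hex 15: (3, 5, -8)
  hex 16: (2, 6, -8)
  hex 17: (1, 6, -7)
  hex 18: (0, 6, -6)
  hex 19: (-1, 6, -5)
  hex 20: (-2, 6, -4)
  hex 21: (-2, 5, -3)
  hex 22: (-2, 4, -2)
  hex 23: (-2, 3, -1)
Sorted: 24 hexes.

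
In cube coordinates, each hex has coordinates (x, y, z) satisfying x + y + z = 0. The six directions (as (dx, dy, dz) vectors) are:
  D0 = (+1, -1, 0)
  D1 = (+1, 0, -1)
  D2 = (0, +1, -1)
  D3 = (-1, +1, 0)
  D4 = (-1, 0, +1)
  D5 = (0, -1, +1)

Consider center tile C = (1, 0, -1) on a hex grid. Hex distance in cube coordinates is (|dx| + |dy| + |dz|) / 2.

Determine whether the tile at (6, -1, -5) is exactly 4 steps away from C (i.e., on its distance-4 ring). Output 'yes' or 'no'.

Answer: no

Derivation:
|px - cx| = |6 - 1| = 5
|py - cy| = |-1 - 0| = 1
|pz - cz| = |-5 - (-1)| = 4
distance = (5+1+4)/2 = 10/2 = 5
radius = 4; distance != radius -> no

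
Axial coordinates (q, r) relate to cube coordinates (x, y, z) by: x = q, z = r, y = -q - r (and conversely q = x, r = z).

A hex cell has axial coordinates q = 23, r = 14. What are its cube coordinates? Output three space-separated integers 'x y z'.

Answer: 23 -37 14

Derivation:
x = q = 23
z = r = 14
y = -x - z = -(23) - (14) = -37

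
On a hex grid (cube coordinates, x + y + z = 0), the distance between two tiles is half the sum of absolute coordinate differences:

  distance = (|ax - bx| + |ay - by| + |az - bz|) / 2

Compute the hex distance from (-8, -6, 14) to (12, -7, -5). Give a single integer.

Answer: 20

Derivation:
|ax - bx| = |-8 - 12| = 20
|ay - by| = |-6 - (-7)| = 1
|az - bz| = |14 - (-5)| = 19
distance = (20 + 1 + 19) / 2 = 40 / 2 = 20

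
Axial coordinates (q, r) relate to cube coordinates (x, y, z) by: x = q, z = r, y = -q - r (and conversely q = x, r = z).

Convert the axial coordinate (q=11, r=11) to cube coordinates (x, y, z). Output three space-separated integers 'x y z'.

Answer: 11 -22 11

Derivation:
x = q = 11
z = r = 11
y = -x - z = -(11) - (11) = -22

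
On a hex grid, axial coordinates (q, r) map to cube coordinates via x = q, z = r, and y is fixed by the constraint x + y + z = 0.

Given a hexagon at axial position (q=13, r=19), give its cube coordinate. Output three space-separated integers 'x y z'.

Answer: 13 -32 19

Derivation:
x = q = 13
z = r = 19
y = -x - z = -(13) - (19) = -32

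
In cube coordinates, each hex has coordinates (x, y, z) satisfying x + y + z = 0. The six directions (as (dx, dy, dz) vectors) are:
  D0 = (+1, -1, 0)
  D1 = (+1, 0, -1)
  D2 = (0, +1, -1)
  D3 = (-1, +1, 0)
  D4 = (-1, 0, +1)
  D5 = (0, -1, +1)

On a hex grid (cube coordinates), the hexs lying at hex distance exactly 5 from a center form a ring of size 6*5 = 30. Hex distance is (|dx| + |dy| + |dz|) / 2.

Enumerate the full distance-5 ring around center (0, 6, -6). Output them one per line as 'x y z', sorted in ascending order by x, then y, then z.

Answer: -5 6 -1
-5 7 -2
-5 8 -3
-5 9 -4
-5 10 -5
-5 11 -6
-4 5 -1
-4 11 -7
-3 4 -1
-3 11 -8
-2 3 -1
-2 11 -9
-1 2 -1
-1 11 -10
0 1 -1
0 11 -11
1 1 -2
1 10 -11
2 1 -3
2 9 -11
3 1 -4
3 8 -11
4 1 -5
4 7 -11
5 1 -6
5 2 -7
5 3 -8
5 4 -9
5 5 -10
5 6 -11

Derivation:
Walk ring at distance 5 from (0, 6, -6):
Start at center + D4*5 = (-5, 6, -1)
  hex 0: (-5, 6, -1)
  hex 1: (-4, 5, -1)
  hex 2: (-3, 4, -1)
  hex 3: (-2, 3, -1)
  hex 4: (-1, 2, -1)
  hex 5: (0, 1, -1)
  hex 6: (1, 1, -2)
  hex 7: (2, 1, -3)
  hex 8: (3, 1, -4)
  hex 9: (4, 1, -5)
  hex 10: (5, 1, -6)
  hex 11: (5, 2, -7)
  hex 12: (5, 3, -8)
  hex 13: (5, 4, -9)
  hex 14: (5, 5, -10)
  hex 15: (5, 6, -11)
  hex 16: (4, 7, -11)
  hex 17: (3, 8, -11)
  hex 18: (2, 9, -11)
  hex 19: (1, 10, -11)
  hex 20: (0, 11, -11)
  hex 21: (-1, 11, -10)
  hex 22: (-2, 11, -9)
  hex 23: (-3, 11, -8)
  hex 24: (-4, 11, -7)
  hex 25: (-5, 11, -6)
  hex 26: (-5, 10, -5)
  hex 27: (-5, 9, -4)
  hex 28: (-5, 8, -3)
  hex 29: (-5, 7, -2)
Sorted: 30 hexes.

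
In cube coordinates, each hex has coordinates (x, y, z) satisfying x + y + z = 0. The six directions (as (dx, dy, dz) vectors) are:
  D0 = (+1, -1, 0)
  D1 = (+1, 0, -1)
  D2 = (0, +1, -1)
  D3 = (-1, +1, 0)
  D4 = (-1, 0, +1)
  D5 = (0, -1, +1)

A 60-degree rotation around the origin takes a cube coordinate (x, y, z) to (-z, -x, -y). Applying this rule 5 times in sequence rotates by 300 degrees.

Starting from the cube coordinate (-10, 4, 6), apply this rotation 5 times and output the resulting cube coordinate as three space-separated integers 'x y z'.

Answer: -4 -6 10

Derivation:
Start: (-10, 4, 6)
Step 1: (-10, 4, 6) -> (-(6), -(-10), -(4)) = (-6, 10, -4)
Step 2: (-6, 10, -4) -> (-(-4), -(-6), -(10)) = (4, 6, -10)
Step 3: (4, 6, -10) -> (-(-10), -(4), -(6)) = (10, -4, -6)
Step 4: (10, -4, -6) -> (-(-6), -(10), -(-4)) = (6, -10, 4)
Step 5: (6, -10, 4) -> (-(4), -(6), -(-10)) = (-4, -6, 10)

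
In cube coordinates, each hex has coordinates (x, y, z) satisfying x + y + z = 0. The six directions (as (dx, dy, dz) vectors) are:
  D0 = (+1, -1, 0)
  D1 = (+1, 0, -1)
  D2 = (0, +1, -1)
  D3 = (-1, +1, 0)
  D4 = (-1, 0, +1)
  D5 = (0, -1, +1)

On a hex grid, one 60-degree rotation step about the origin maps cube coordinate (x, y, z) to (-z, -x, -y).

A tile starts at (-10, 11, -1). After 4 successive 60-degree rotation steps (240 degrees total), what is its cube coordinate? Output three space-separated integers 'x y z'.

Answer: -1 -10 11

Derivation:
Start: (-10, 11, -1)
Step 1: (-10, 11, -1) -> (-(-1), -(-10), -(11)) = (1, 10, -11)
Step 2: (1, 10, -11) -> (-(-11), -(1), -(10)) = (11, -1, -10)
Step 3: (11, -1, -10) -> (-(-10), -(11), -(-1)) = (10, -11, 1)
Step 4: (10, -11, 1) -> (-(1), -(10), -(-11)) = (-1, -10, 11)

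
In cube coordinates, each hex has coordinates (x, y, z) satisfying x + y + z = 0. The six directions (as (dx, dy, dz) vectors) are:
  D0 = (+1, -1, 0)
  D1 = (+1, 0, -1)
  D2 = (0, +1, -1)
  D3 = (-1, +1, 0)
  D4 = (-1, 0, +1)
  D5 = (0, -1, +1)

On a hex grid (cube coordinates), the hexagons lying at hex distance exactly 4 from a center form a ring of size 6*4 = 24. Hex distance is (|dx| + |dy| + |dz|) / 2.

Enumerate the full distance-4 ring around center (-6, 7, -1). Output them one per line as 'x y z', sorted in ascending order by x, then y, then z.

Answer: -10 7 3
-10 8 2
-10 9 1
-10 10 0
-10 11 -1
-9 6 3
-9 11 -2
-8 5 3
-8 11 -3
-7 4 3
-7 11 -4
-6 3 3
-6 11 -5
-5 3 2
-5 10 -5
-4 3 1
-4 9 -5
-3 3 0
-3 8 -5
-2 3 -1
-2 4 -2
-2 5 -3
-2 6 -4
-2 7 -5

Derivation:
Walk ring at distance 4 from (-6, 7, -1):
Start at center + D4*4 = (-10, 7, 3)
  hex 0: (-10, 7, 3)
  hex 1: (-9, 6, 3)
  hex 2: (-8, 5, 3)
  hex 3: (-7, 4, 3)
  hex 4: (-6, 3, 3)
  hex 5: (-5, 3, 2)
  hex 6: (-4, 3, 1)
  hex 7: (-3, 3, 0)
  hex 8: (-2, 3, -1)
  hex 9: (-2, 4, -2)
  hex 10: (-2, 5, -3)
  hex 11: (-2, 6, -4)
  hex 12: (-2, 7, -5)
  hex 13: (-3, 8, -5)
  hex 14: (-4, 9, -5)
  hex 15: (-5, 10, -5)
  hex 16: (-6, 11, -5)
  hex 17: (-7, 11, -4)
  hex 18: (-8, 11, -3)
  hex 19: (-9, 11, -2)
  hex 20: (-10, 11, -1)
  hex 21: (-10, 10, 0)
  hex 22: (-10, 9, 1)
  hex 23: (-10, 8, 2)
Sorted: 24 hexes.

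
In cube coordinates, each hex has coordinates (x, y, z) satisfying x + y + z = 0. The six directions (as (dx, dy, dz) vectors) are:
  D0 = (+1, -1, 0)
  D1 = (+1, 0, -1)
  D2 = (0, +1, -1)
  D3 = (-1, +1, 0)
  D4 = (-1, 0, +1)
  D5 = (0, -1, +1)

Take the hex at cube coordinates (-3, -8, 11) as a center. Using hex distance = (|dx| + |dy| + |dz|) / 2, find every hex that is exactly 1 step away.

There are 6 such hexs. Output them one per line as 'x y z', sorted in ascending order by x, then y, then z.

Walk ring at distance 1 from (-3, -8, 11):
Start at center + D4*1 = (-4, -8, 12)
  hex 0: (-4, -8, 12)
  hex 1: (-3, -9, 12)
  hex 2: (-2, -9, 11)
  hex 3: (-2, -8, 10)
  hex 4: (-3, -7, 10)
  hex 5: (-4, -7, 11)
Sorted: 6 hexes.

Answer: -4 -8 12
-4 -7 11
-3 -9 12
-3 -7 10
-2 -9 11
-2 -8 10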